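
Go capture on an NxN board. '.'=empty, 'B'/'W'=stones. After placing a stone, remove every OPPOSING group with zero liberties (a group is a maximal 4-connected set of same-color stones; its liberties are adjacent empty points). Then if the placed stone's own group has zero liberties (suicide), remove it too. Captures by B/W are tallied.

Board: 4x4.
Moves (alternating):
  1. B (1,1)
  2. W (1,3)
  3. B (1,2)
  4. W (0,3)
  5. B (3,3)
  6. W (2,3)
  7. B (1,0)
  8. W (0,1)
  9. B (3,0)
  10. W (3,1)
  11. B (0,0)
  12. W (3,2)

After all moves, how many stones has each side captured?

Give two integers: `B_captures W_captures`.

Move 1: B@(1,1) -> caps B=0 W=0
Move 2: W@(1,3) -> caps B=0 W=0
Move 3: B@(1,2) -> caps B=0 W=0
Move 4: W@(0,3) -> caps B=0 W=0
Move 5: B@(3,3) -> caps B=0 W=0
Move 6: W@(2,3) -> caps B=0 W=0
Move 7: B@(1,0) -> caps B=0 W=0
Move 8: W@(0,1) -> caps B=0 W=0
Move 9: B@(3,0) -> caps B=0 W=0
Move 10: W@(3,1) -> caps B=0 W=0
Move 11: B@(0,0) -> caps B=0 W=0
Move 12: W@(3,2) -> caps B=0 W=1

Answer: 0 1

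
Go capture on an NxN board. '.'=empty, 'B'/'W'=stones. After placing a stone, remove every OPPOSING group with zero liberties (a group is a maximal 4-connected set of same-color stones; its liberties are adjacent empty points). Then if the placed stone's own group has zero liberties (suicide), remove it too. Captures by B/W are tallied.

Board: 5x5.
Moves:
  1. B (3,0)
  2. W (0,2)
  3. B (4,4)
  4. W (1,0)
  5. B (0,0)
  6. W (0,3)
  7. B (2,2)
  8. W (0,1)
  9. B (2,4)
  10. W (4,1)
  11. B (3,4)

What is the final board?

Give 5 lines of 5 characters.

Answer: .WWW.
W....
..B.B
B...B
.W..B

Derivation:
Move 1: B@(3,0) -> caps B=0 W=0
Move 2: W@(0,2) -> caps B=0 W=0
Move 3: B@(4,4) -> caps B=0 W=0
Move 4: W@(1,0) -> caps B=0 W=0
Move 5: B@(0,0) -> caps B=0 W=0
Move 6: W@(0,3) -> caps B=0 W=0
Move 7: B@(2,2) -> caps B=0 W=0
Move 8: W@(0,1) -> caps B=0 W=1
Move 9: B@(2,4) -> caps B=0 W=1
Move 10: W@(4,1) -> caps B=0 W=1
Move 11: B@(3,4) -> caps B=0 W=1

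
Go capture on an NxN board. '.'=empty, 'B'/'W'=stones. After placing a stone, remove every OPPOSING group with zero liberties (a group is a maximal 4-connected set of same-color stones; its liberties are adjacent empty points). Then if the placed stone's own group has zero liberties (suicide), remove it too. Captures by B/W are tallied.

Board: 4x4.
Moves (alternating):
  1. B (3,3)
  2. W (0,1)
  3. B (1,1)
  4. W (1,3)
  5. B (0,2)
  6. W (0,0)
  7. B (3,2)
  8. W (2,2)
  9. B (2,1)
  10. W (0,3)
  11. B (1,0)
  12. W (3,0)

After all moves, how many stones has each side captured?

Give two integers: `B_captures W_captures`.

Answer: 2 0

Derivation:
Move 1: B@(3,3) -> caps B=0 W=0
Move 2: W@(0,1) -> caps B=0 W=0
Move 3: B@(1,1) -> caps B=0 W=0
Move 4: W@(1,3) -> caps B=0 W=0
Move 5: B@(0,2) -> caps B=0 W=0
Move 6: W@(0,0) -> caps B=0 W=0
Move 7: B@(3,2) -> caps B=0 W=0
Move 8: W@(2,2) -> caps B=0 W=0
Move 9: B@(2,1) -> caps B=0 W=0
Move 10: W@(0,3) -> caps B=0 W=0
Move 11: B@(1,0) -> caps B=2 W=0
Move 12: W@(3,0) -> caps B=2 W=0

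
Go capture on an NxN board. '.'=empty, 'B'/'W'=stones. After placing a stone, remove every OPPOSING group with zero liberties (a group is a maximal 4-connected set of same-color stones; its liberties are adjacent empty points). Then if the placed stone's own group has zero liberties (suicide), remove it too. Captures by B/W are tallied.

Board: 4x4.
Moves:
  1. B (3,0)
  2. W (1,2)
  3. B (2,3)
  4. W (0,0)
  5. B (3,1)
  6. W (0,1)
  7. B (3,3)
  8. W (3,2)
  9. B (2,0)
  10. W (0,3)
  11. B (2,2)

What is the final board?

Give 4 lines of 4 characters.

Move 1: B@(3,0) -> caps B=0 W=0
Move 2: W@(1,2) -> caps B=0 W=0
Move 3: B@(2,3) -> caps B=0 W=0
Move 4: W@(0,0) -> caps B=0 W=0
Move 5: B@(3,1) -> caps B=0 W=0
Move 6: W@(0,1) -> caps B=0 W=0
Move 7: B@(3,3) -> caps B=0 W=0
Move 8: W@(3,2) -> caps B=0 W=0
Move 9: B@(2,0) -> caps B=0 W=0
Move 10: W@(0,3) -> caps B=0 W=0
Move 11: B@(2,2) -> caps B=1 W=0

Answer: WW.W
..W.
B.BB
BB.B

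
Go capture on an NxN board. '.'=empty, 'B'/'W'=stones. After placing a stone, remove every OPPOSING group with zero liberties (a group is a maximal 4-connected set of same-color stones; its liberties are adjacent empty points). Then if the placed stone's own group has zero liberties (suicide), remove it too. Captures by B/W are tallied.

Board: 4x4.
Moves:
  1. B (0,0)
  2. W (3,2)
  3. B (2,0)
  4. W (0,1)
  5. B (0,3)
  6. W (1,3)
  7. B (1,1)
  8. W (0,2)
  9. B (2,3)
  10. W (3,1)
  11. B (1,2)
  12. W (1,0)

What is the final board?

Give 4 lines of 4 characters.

Answer: .WW.
WBBW
B..B
.WW.

Derivation:
Move 1: B@(0,0) -> caps B=0 W=0
Move 2: W@(3,2) -> caps B=0 W=0
Move 3: B@(2,0) -> caps B=0 W=0
Move 4: W@(0,1) -> caps B=0 W=0
Move 5: B@(0,3) -> caps B=0 W=0
Move 6: W@(1,3) -> caps B=0 W=0
Move 7: B@(1,1) -> caps B=0 W=0
Move 8: W@(0,2) -> caps B=0 W=1
Move 9: B@(2,3) -> caps B=0 W=1
Move 10: W@(3,1) -> caps B=0 W=1
Move 11: B@(1,2) -> caps B=0 W=1
Move 12: W@(1,0) -> caps B=0 W=2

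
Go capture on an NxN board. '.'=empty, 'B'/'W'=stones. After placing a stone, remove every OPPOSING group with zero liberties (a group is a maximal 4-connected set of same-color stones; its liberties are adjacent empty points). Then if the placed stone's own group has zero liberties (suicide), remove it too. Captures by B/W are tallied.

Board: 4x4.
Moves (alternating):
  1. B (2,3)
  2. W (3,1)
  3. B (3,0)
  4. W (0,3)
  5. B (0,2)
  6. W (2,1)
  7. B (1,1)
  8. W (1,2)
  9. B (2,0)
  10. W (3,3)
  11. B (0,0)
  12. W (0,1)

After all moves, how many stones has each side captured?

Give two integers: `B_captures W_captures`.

Answer: 0 1

Derivation:
Move 1: B@(2,3) -> caps B=0 W=0
Move 2: W@(3,1) -> caps B=0 W=0
Move 3: B@(3,0) -> caps B=0 W=0
Move 4: W@(0,3) -> caps B=0 W=0
Move 5: B@(0,2) -> caps B=0 W=0
Move 6: W@(2,1) -> caps B=0 W=0
Move 7: B@(1,1) -> caps B=0 W=0
Move 8: W@(1,2) -> caps B=0 W=0
Move 9: B@(2,0) -> caps B=0 W=0
Move 10: W@(3,3) -> caps B=0 W=0
Move 11: B@(0,0) -> caps B=0 W=0
Move 12: W@(0,1) -> caps B=0 W=1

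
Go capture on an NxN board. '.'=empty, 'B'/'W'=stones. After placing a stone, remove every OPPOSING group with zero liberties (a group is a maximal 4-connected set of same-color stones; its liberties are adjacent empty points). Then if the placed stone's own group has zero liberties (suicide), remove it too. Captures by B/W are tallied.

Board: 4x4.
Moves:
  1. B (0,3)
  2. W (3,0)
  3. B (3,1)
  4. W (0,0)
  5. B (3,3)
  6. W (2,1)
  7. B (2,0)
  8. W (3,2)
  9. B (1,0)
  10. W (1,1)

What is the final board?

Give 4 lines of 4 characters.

Move 1: B@(0,3) -> caps B=0 W=0
Move 2: W@(3,0) -> caps B=0 W=0
Move 3: B@(3,1) -> caps B=0 W=0
Move 4: W@(0,0) -> caps B=0 W=0
Move 5: B@(3,3) -> caps B=0 W=0
Move 6: W@(2,1) -> caps B=0 W=0
Move 7: B@(2,0) -> caps B=1 W=0
Move 8: W@(3,2) -> caps B=1 W=0
Move 9: B@(1,0) -> caps B=1 W=0
Move 10: W@(1,1) -> caps B=1 W=0

Answer: W..B
BW..
BW..
.BWB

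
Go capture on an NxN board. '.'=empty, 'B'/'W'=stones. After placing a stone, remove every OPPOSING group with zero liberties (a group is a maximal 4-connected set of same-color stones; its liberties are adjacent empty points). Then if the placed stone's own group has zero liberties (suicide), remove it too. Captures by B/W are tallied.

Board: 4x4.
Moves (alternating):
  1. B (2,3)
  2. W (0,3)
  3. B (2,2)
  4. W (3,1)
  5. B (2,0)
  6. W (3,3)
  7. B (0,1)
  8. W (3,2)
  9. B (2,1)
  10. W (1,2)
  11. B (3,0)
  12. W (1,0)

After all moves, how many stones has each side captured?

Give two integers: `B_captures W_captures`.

Answer: 3 0

Derivation:
Move 1: B@(2,3) -> caps B=0 W=0
Move 2: W@(0,3) -> caps B=0 W=0
Move 3: B@(2,2) -> caps B=0 W=0
Move 4: W@(3,1) -> caps B=0 W=0
Move 5: B@(2,0) -> caps B=0 W=0
Move 6: W@(3,3) -> caps B=0 W=0
Move 7: B@(0,1) -> caps B=0 W=0
Move 8: W@(3,2) -> caps B=0 W=0
Move 9: B@(2,1) -> caps B=0 W=0
Move 10: W@(1,2) -> caps B=0 W=0
Move 11: B@(3,0) -> caps B=3 W=0
Move 12: W@(1,0) -> caps B=3 W=0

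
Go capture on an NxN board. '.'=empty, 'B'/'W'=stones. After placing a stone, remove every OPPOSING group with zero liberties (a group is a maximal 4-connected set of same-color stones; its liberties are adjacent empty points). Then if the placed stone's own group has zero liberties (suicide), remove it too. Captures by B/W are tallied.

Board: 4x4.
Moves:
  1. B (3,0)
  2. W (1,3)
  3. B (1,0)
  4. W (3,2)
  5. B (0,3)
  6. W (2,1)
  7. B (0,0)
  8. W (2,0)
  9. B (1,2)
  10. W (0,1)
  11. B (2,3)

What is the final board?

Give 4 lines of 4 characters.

Move 1: B@(3,0) -> caps B=0 W=0
Move 2: W@(1,3) -> caps B=0 W=0
Move 3: B@(1,0) -> caps B=0 W=0
Move 4: W@(3,2) -> caps B=0 W=0
Move 5: B@(0,3) -> caps B=0 W=0
Move 6: W@(2,1) -> caps B=0 W=0
Move 7: B@(0,0) -> caps B=0 W=0
Move 8: W@(2,0) -> caps B=0 W=0
Move 9: B@(1,2) -> caps B=0 W=0
Move 10: W@(0,1) -> caps B=0 W=0
Move 11: B@(2,3) -> caps B=1 W=0

Answer: BW.B
B.B.
WW.B
B.W.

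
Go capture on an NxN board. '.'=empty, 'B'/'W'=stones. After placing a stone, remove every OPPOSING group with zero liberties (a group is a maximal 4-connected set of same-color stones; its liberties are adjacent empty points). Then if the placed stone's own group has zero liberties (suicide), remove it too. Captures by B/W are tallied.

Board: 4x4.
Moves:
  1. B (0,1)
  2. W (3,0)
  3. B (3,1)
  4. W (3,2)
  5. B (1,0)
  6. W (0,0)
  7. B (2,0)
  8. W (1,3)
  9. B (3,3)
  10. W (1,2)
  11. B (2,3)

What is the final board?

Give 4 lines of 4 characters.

Answer: .B..
B.WW
B..B
.BWB

Derivation:
Move 1: B@(0,1) -> caps B=0 W=0
Move 2: W@(3,0) -> caps B=0 W=0
Move 3: B@(3,1) -> caps B=0 W=0
Move 4: W@(3,2) -> caps B=0 W=0
Move 5: B@(1,0) -> caps B=0 W=0
Move 6: W@(0,0) -> caps B=0 W=0
Move 7: B@(2,0) -> caps B=1 W=0
Move 8: W@(1,3) -> caps B=1 W=0
Move 9: B@(3,3) -> caps B=1 W=0
Move 10: W@(1,2) -> caps B=1 W=0
Move 11: B@(2,3) -> caps B=1 W=0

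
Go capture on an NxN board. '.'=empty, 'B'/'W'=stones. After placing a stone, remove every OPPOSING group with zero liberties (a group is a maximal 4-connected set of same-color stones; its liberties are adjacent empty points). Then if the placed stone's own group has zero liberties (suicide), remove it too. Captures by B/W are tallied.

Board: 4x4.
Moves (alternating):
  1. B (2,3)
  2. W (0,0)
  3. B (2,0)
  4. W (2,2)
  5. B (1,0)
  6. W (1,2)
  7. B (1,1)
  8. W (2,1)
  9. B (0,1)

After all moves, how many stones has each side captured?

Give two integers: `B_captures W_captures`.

Answer: 1 0

Derivation:
Move 1: B@(2,3) -> caps B=0 W=0
Move 2: W@(0,0) -> caps B=0 W=0
Move 3: B@(2,0) -> caps B=0 W=0
Move 4: W@(2,2) -> caps B=0 W=0
Move 5: B@(1,0) -> caps B=0 W=0
Move 6: W@(1,2) -> caps B=0 W=0
Move 7: B@(1,1) -> caps B=0 W=0
Move 8: W@(2,1) -> caps B=0 W=0
Move 9: B@(0,1) -> caps B=1 W=0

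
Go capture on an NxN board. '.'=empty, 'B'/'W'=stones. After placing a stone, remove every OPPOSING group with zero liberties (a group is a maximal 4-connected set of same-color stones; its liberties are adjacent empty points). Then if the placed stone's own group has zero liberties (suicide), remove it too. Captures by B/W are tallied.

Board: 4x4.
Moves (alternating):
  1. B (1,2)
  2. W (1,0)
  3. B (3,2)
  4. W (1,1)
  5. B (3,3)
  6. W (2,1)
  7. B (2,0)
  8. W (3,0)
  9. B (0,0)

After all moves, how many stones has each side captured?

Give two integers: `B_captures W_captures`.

Move 1: B@(1,2) -> caps B=0 W=0
Move 2: W@(1,0) -> caps B=0 W=0
Move 3: B@(3,2) -> caps B=0 W=0
Move 4: W@(1,1) -> caps B=0 W=0
Move 5: B@(3,3) -> caps B=0 W=0
Move 6: W@(2,1) -> caps B=0 W=0
Move 7: B@(2,0) -> caps B=0 W=0
Move 8: W@(3,0) -> caps B=0 W=1
Move 9: B@(0,0) -> caps B=0 W=1

Answer: 0 1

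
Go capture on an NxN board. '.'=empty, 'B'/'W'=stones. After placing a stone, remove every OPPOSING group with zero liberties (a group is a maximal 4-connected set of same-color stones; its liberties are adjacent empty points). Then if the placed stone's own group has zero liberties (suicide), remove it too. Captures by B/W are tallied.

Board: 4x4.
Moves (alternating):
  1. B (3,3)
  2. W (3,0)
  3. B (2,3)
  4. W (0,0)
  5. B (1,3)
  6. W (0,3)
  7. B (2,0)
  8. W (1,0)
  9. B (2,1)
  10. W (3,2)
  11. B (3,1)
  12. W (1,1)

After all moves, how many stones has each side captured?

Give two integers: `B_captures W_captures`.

Answer: 1 0

Derivation:
Move 1: B@(3,3) -> caps B=0 W=0
Move 2: W@(3,0) -> caps B=0 W=0
Move 3: B@(2,3) -> caps B=0 W=0
Move 4: W@(0,0) -> caps B=0 W=0
Move 5: B@(1,3) -> caps B=0 W=0
Move 6: W@(0,3) -> caps B=0 W=0
Move 7: B@(2,0) -> caps B=0 W=0
Move 8: W@(1,0) -> caps B=0 W=0
Move 9: B@(2,1) -> caps B=0 W=0
Move 10: W@(3,2) -> caps B=0 W=0
Move 11: B@(3,1) -> caps B=1 W=0
Move 12: W@(1,1) -> caps B=1 W=0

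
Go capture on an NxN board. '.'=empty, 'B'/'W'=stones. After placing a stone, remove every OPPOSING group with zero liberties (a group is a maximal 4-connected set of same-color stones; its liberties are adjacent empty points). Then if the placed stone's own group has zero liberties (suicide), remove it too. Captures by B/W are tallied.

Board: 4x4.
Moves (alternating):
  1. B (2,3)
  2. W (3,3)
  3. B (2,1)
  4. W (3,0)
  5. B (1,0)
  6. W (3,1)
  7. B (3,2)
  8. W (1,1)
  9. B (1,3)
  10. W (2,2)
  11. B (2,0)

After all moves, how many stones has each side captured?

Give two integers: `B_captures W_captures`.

Move 1: B@(2,3) -> caps B=0 W=0
Move 2: W@(3,3) -> caps B=0 W=0
Move 3: B@(2,1) -> caps B=0 W=0
Move 4: W@(3,0) -> caps B=0 W=0
Move 5: B@(1,0) -> caps B=0 W=0
Move 6: W@(3,1) -> caps B=0 W=0
Move 7: B@(3,2) -> caps B=1 W=0
Move 8: W@(1,1) -> caps B=1 W=0
Move 9: B@(1,3) -> caps B=1 W=0
Move 10: W@(2,2) -> caps B=1 W=0
Move 11: B@(2,0) -> caps B=3 W=0

Answer: 3 0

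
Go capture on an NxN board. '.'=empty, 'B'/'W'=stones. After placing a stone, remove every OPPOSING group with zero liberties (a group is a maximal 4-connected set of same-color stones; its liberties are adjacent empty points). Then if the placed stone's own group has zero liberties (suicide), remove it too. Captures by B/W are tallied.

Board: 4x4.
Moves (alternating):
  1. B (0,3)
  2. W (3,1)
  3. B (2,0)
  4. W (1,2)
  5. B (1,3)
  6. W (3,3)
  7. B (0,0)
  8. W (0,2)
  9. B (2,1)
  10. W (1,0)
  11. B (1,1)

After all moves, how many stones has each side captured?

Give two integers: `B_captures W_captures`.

Move 1: B@(0,3) -> caps B=0 W=0
Move 2: W@(3,1) -> caps B=0 W=0
Move 3: B@(2,0) -> caps B=0 W=0
Move 4: W@(1,2) -> caps B=0 W=0
Move 5: B@(1,3) -> caps B=0 W=0
Move 6: W@(3,3) -> caps B=0 W=0
Move 7: B@(0,0) -> caps B=0 W=0
Move 8: W@(0,2) -> caps B=0 W=0
Move 9: B@(2,1) -> caps B=0 W=0
Move 10: W@(1,0) -> caps B=0 W=0
Move 11: B@(1,1) -> caps B=1 W=0

Answer: 1 0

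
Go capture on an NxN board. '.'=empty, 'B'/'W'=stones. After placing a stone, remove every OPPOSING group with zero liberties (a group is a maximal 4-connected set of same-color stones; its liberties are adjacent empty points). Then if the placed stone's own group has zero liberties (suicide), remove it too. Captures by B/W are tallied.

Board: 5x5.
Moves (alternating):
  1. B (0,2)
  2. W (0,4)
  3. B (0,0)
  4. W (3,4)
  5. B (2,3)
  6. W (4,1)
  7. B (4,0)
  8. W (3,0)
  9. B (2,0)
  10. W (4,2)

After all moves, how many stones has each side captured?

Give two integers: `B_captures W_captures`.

Move 1: B@(0,2) -> caps B=0 W=0
Move 2: W@(0,4) -> caps B=0 W=0
Move 3: B@(0,0) -> caps B=0 W=0
Move 4: W@(3,4) -> caps B=0 W=0
Move 5: B@(2,3) -> caps B=0 W=0
Move 6: W@(4,1) -> caps B=0 W=0
Move 7: B@(4,0) -> caps B=0 W=0
Move 8: W@(3,0) -> caps B=0 W=1
Move 9: B@(2,0) -> caps B=0 W=1
Move 10: W@(4,2) -> caps B=0 W=1

Answer: 0 1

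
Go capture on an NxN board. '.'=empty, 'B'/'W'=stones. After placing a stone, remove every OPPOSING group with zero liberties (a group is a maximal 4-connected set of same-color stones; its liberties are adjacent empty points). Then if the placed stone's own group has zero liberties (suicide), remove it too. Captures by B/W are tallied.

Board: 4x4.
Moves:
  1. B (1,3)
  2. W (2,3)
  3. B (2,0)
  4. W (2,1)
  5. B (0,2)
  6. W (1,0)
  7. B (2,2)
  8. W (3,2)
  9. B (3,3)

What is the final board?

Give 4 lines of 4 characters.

Move 1: B@(1,3) -> caps B=0 W=0
Move 2: W@(2,3) -> caps B=0 W=0
Move 3: B@(2,0) -> caps B=0 W=0
Move 4: W@(2,1) -> caps B=0 W=0
Move 5: B@(0,2) -> caps B=0 W=0
Move 6: W@(1,0) -> caps B=0 W=0
Move 7: B@(2,2) -> caps B=0 W=0
Move 8: W@(3,2) -> caps B=0 W=0
Move 9: B@(3,3) -> caps B=1 W=0

Answer: ..B.
W..B
BWB.
..WB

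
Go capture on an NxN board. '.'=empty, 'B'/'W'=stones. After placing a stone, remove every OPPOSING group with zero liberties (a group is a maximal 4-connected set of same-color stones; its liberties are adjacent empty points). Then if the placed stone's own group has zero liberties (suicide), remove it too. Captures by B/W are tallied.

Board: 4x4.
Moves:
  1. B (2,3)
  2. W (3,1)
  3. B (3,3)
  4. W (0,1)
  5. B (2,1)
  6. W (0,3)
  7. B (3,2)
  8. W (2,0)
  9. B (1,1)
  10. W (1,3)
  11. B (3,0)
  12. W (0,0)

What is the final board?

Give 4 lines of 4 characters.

Answer: WW.W
.B.W
WB.B
B.BB

Derivation:
Move 1: B@(2,3) -> caps B=0 W=0
Move 2: W@(3,1) -> caps B=0 W=0
Move 3: B@(3,3) -> caps B=0 W=0
Move 4: W@(0,1) -> caps B=0 W=0
Move 5: B@(2,1) -> caps B=0 W=0
Move 6: W@(0,3) -> caps B=0 W=0
Move 7: B@(3,2) -> caps B=0 W=0
Move 8: W@(2,0) -> caps B=0 W=0
Move 9: B@(1,1) -> caps B=0 W=0
Move 10: W@(1,3) -> caps B=0 W=0
Move 11: B@(3,0) -> caps B=1 W=0
Move 12: W@(0,0) -> caps B=1 W=0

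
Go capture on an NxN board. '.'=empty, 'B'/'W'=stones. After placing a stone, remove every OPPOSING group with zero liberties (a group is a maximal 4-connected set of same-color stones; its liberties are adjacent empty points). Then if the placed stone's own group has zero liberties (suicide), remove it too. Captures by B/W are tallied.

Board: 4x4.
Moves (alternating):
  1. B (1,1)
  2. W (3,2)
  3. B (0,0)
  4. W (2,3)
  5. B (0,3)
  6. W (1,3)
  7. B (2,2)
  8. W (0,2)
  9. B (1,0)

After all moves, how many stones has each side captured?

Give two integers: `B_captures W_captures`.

Answer: 0 1

Derivation:
Move 1: B@(1,1) -> caps B=0 W=0
Move 2: W@(3,2) -> caps B=0 W=0
Move 3: B@(0,0) -> caps B=0 W=0
Move 4: W@(2,3) -> caps B=0 W=0
Move 5: B@(0,3) -> caps B=0 W=0
Move 6: W@(1,3) -> caps B=0 W=0
Move 7: B@(2,2) -> caps B=0 W=0
Move 8: W@(0,2) -> caps B=0 W=1
Move 9: B@(1,0) -> caps B=0 W=1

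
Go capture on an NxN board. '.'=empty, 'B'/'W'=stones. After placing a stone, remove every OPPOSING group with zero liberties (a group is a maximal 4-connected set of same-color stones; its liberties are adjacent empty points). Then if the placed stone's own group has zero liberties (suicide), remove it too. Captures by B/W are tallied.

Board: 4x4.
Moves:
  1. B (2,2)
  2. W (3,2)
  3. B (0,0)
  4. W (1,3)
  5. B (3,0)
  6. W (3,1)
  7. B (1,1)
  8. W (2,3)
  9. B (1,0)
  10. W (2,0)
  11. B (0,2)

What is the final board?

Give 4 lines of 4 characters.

Move 1: B@(2,2) -> caps B=0 W=0
Move 2: W@(3,2) -> caps B=0 W=0
Move 3: B@(0,0) -> caps B=0 W=0
Move 4: W@(1,3) -> caps B=0 W=0
Move 5: B@(3,0) -> caps B=0 W=0
Move 6: W@(3,1) -> caps B=0 W=0
Move 7: B@(1,1) -> caps B=0 W=0
Move 8: W@(2,3) -> caps B=0 W=0
Move 9: B@(1,0) -> caps B=0 W=0
Move 10: W@(2,0) -> caps B=0 W=1
Move 11: B@(0,2) -> caps B=0 W=1

Answer: B.B.
BB.W
W.BW
.WW.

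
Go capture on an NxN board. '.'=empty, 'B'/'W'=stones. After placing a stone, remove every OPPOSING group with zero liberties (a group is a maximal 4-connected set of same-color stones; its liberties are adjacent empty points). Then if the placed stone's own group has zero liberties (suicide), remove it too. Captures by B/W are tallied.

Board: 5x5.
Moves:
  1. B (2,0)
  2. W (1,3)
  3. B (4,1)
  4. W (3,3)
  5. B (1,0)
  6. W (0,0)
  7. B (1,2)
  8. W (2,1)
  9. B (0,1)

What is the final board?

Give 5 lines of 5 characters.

Answer: .B...
B.BW.
BW...
...W.
.B...

Derivation:
Move 1: B@(2,0) -> caps B=0 W=0
Move 2: W@(1,3) -> caps B=0 W=0
Move 3: B@(4,1) -> caps B=0 W=0
Move 4: W@(3,3) -> caps B=0 W=0
Move 5: B@(1,0) -> caps B=0 W=0
Move 6: W@(0,0) -> caps B=0 W=0
Move 7: B@(1,2) -> caps B=0 W=0
Move 8: W@(2,1) -> caps B=0 W=0
Move 9: B@(0,1) -> caps B=1 W=0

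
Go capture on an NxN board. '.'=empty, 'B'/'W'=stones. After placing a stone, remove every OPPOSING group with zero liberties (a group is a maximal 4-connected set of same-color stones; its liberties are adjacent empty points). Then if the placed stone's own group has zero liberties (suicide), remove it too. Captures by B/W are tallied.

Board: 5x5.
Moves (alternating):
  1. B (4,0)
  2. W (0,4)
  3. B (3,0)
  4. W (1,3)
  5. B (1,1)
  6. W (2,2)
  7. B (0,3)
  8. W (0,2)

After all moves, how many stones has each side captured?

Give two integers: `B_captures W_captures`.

Answer: 0 1

Derivation:
Move 1: B@(4,0) -> caps B=0 W=0
Move 2: W@(0,4) -> caps B=0 W=0
Move 3: B@(3,0) -> caps B=0 W=0
Move 4: W@(1,3) -> caps B=0 W=0
Move 5: B@(1,1) -> caps B=0 W=0
Move 6: W@(2,2) -> caps B=0 W=0
Move 7: B@(0,3) -> caps B=0 W=0
Move 8: W@(0,2) -> caps B=0 W=1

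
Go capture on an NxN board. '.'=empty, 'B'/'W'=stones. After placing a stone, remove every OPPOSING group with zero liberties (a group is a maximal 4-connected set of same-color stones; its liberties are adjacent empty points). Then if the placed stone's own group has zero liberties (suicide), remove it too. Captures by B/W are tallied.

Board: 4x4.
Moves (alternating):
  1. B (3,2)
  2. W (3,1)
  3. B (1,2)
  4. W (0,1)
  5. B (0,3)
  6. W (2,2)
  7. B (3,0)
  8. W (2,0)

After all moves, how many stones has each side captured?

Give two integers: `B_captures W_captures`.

Move 1: B@(3,2) -> caps B=0 W=0
Move 2: W@(3,1) -> caps B=0 W=0
Move 3: B@(1,2) -> caps B=0 W=0
Move 4: W@(0,1) -> caps B=0 W=0
Move 5: B@(0,3) -> caps B=0 W=0
Move 6: W@(2,2) -> caps B=0 W=0
Move 7: B@(3,0) -> caps B=0 W=0
Move 8: W@(2,0) -> caps B=0 W=1

Answer: 0 1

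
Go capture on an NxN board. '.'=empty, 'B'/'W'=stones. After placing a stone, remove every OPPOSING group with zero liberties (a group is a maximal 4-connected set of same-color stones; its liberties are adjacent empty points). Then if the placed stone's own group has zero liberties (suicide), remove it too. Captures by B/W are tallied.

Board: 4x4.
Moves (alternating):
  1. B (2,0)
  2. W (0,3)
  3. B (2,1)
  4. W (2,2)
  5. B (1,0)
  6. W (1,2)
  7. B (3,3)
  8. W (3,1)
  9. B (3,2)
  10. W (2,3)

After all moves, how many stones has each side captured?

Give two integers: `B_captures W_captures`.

Move 1: B@(2,0) -> caps B=0 W=0
Move 2: W@(0,3) -> caps B=0 W=0
Move 3: B@(2,1) -> caps B=0 W=0
Move 4: W@(2,2) -> caps B=0 W=0
Move 5: B@(1,0) -> caps B=0 W=0
Move 6: W@(1,2) -> caps B=0 W=0
Move 7: B@(3,3) -> caps B=0 W=0
Move 8: W@(3,1) -> caps B=0 W=0
Move 9: B@(3,2) -> caps B=0 W=0
Move 10: W@(2,3) -> caps B=0 W=2

Answer: 0 2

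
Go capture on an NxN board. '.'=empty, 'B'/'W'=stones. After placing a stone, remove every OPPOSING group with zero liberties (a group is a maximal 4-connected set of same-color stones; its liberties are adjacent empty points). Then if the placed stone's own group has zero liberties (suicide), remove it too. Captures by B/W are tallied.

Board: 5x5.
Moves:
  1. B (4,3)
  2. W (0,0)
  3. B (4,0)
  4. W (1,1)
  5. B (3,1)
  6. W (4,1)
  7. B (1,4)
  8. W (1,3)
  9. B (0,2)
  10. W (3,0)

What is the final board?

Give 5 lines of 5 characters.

Move 1: B@(4,3) -> caps B=0 W=0
Move 2: W@(0,0) -> caps B=0 W=0
Move 3: B@(4,0) -> caps B=0 W=0
Move 4: W@(1,1) -> caps B=0 W=0
Move 5: B@(3,1) -> caps B=0 W=0
Move 6: W@(4,1) -> caps B=0 W=0
Move 7: B@(1,4) -> caps B=0 W=0
Move 8: W@(1,3) -> caps B=0 W=0
Move 9: B@(0,2) -> caps B=0 W=0
Move 10: W@(3,0) -> caps B=0 W=1

Answer: W.B..
.W.WB
.....
WB...
.W.B.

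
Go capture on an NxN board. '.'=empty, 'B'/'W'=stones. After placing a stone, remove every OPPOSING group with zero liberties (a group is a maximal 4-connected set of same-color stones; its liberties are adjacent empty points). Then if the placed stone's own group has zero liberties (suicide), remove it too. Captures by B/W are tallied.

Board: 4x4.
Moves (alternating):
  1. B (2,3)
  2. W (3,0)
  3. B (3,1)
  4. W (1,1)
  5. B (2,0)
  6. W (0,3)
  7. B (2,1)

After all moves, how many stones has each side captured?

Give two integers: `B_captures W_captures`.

Answer: 1 0

Derivation:
Move 1: B@(2,3) -> caps B=0 W=0
Move 2: W@(3,0) -> caps B=0 W=0
Move 3: B@(3,1) -> caps B=0 W=0
Move 4: W@(1,1) -> caps B=0 W=0
Move 5: B@(2,0) -> caps B=1 W=0
Move 6: W@(0,3) -> caps B=1 W=0
Move 7: B@(2,1) -> caps B=1 W=0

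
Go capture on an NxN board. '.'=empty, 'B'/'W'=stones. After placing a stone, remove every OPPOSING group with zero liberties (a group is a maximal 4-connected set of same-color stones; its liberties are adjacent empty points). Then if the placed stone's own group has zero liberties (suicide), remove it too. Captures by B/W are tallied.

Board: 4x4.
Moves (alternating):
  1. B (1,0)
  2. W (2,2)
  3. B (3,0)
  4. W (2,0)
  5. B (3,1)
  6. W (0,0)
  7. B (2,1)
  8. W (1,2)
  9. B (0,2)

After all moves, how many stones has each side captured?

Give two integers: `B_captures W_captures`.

Answer: 1 0

Derivation:
Move 1: B@(1,0) -> caps B=0 W=0
Move 2: W@(2,2) -> caps B=0 W=0
Move 3: B@(3,0) -> caps B=0 W=0
Move 4: W@(2,0) -> caps B=0 W=0
Move 5: B@(3,1) -> caps B=0 W=0
Move 6: W@(0,0) -> caps B=0 W=0
Move 7: B@(2,1) -> caps B=1 W=0
Move 8: W@(1,2) -> caps B=1 W=0
Move 9: B@(0,2) -> caps B=1 W=0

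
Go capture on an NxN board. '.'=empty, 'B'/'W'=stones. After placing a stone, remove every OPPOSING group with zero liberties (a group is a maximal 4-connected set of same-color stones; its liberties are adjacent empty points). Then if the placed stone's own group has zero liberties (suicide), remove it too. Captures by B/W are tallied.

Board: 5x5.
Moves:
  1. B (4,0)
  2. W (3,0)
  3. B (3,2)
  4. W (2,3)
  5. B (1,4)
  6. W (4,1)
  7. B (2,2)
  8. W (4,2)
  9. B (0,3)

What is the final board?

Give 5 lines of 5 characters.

Move 1: B@(4,0) -> caps B=0 W=0
Move 2: W@(3,0) -> caps B=0 W=0
Move 3: B@(3,2) -> caps B=0 W=0
Move 4: W@(2,3) -> caps B=0 W=0
Move 5: B@(1,4) -> caps B=0 W=0
Move 6: W@(4,1) -> caps B=0 W=1
Move 7: B@(2,2) -> caps B=0 W=1
Move 8: W@(4,2) -> caps B=0 W=1
Move 9: B@(0,3) -> caps B=0 W=1

Answer: ...B.
....B
..BW.
W.B..
.WW..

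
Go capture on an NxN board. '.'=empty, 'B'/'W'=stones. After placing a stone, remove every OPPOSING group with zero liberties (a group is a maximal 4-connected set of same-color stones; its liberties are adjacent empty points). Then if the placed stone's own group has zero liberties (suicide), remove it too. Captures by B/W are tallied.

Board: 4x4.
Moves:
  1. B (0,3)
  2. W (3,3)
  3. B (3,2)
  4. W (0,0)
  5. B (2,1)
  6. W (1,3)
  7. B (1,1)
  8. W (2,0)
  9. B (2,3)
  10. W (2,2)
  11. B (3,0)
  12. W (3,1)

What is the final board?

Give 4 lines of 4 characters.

Answer: W..B
.B.W
WBWB
.WB.

Derivation:
Move 1: B@(0,3) -> caps B=0 W=0
Move 2: W@(3,3) -> caps B=0 W=0
Move 3: B@(3,2) -> caps B=0 W=0
Move 4: W@(0,0) -> caps B=0 W=0
Move 5: B@(2,1) -> caps B=0 W=0
Move 6: W@(1,3) -> caps B=0 W=0
Move 7: B@(1,1) -> caps B=0 W=0
Move 8: W@(2,0) -> caps B=0 W=0
Move 9: B@(2,3) -> caps B=1 W=0
Move 10: W@(2,2) -> caps B=1 W=0
Move 11: B@(3,0) -> caps B=1 W=0
Move 12: W@(3,1) -> caps B=1 W=1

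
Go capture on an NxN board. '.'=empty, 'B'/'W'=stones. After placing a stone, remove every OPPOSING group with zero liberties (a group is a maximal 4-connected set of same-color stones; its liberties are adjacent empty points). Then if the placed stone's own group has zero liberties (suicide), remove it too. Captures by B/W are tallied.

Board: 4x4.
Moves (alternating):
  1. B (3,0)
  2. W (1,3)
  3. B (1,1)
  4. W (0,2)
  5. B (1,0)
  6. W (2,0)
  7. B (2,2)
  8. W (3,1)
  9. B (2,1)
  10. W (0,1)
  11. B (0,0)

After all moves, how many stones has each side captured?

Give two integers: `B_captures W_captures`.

Move 1: B@(3,0) -> caps B=0 W=0
Move 2: W@(1,3) -> caps B=0 W=0
Move 3: B@(1,1) -> caps B=0 W=0
Move 4: W@(0,2) -> caps B=0 W=0
Move 5: B@(1,0) -> caps B=0 W=0
Move 6: W@(2,0) -> caps B=0 W=0
Move 7: B@(2,2) -> caps B=0 W=0
Move 8: W@(3,1) -> caps B=0 W=1
Move 9: B@(2,1) -> caps B=0 W=1
Move 10: W@(0,1) -> caps B=0 W=1
Move 11: B@(0,0) -> caps B=0 W=1

Answer: 0 1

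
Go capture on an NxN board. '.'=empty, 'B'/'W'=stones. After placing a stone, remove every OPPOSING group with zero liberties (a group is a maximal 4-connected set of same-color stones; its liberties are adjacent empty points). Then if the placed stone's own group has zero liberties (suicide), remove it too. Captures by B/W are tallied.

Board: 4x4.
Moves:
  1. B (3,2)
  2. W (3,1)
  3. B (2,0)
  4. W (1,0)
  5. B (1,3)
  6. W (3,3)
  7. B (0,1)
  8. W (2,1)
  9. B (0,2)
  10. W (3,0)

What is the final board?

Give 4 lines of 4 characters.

Answer: .BB.
W..B
.W..
WWBW

Derivation:
Move 1: B@(3,2) -> caps B=0 W=0
Move 2: W@(3,1) -> caps B=0 W=0
Move 3: B@(2,0) -> caps B=0 W=0
Move 4: W@(1,0) -> caps B=0 W=0
Move 5: B@(1,3) -> caps B=0 W=0
Move 6: W@(3,3) -> caps B=0 W=0
Move 7: B@(0,1) -> caps B=0 W=0
Move 8: W@(2,1) -> caps B=0 W=0
Move 9: B@(0,2) -> caps B=0 W=0
Move 10: W@(3,0) -> caps B=0 W=1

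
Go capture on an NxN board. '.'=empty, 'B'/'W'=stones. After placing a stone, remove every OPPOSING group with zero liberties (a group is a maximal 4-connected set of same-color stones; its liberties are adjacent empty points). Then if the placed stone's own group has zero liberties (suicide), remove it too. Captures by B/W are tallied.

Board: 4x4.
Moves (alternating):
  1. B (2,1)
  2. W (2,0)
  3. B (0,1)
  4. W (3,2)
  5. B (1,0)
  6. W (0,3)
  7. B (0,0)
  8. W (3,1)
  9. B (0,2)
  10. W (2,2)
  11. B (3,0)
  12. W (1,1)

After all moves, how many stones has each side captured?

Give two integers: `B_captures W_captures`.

Answer: 1 0

Derivation:
Move 1: B@(2,1) -> caps B=0 W=0
Move 2: W@(2,0) -> caps B=0 W=0
Move 3: B@(0,1) -> caps B=0 W=0
Move 4: W@(3,2) -> caps B=0 W=0
Move 5: B@(1,0) -> caps B=0 W=0
Move 6: W@(0,3) -> caps B=0 W=0
Move 7: B@(0,0) -> caps B=0 W=0
Move 8: W@(3,1) -> caps B=0 W=0
Move 9: B@(0,2) -> caps B=0 W=0
Move 10: W@(2,2) -> caps B=0 W=0
Move 11: B@(3,0) -> caps B=1 W=0
Move 12: W@(1,1) -> caps B=1 W=0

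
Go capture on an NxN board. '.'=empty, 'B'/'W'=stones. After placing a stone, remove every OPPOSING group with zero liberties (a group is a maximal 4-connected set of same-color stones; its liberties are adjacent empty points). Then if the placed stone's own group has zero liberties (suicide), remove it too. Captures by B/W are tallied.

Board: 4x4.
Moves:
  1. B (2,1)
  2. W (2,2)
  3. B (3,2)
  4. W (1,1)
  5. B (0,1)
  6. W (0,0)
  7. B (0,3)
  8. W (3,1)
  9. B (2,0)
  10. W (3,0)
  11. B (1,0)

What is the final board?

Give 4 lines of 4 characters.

Answer: .B.B
BW..
BBW.
..B.

Derivation:
Move 1: B@(2,1) -> caps B=0 W=0
Move 2: W@(2,2) -> caps B=0 W=0
Move 3: B@(3,2) -> caps B=0 W=0
Move 4: W@(1,1) -> caps B=0 W=0
Move 5: B@(0,1) -> caps B=0 W=0
Move 6: W@(0,0) -> caps B=0 W=0
Move 7: B@(0,3) -> caps B=0 W=0
Move 8: W@(3,1) -> caps B=0 W=0
Move 9: B@(2,0) -> caps B=0 W=0
Move 10: W@(3,0) -> caps B=0 W=0
Move 11: B@(1,0) -> caps B=1 W=0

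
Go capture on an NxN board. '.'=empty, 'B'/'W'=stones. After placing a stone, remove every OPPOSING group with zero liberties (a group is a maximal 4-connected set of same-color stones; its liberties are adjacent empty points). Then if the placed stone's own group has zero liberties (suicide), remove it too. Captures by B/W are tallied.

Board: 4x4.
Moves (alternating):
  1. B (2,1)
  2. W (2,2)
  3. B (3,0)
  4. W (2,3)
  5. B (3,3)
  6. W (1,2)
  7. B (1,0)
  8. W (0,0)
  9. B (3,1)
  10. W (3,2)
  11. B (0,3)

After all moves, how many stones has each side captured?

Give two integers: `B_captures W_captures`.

Move 1: B@(2,1) -> caps B=0 W=0
Move 2: W@(2,2) -> caps B=0 W=0
Move 3: B@(3,0) -> caps B=0 W=0
Move 4: W@(2,3) -> caps B=0 W=0
Move 5: B@(3,3) -> caps B=0 W=0
Move 6: W@(1,2) -> caps B=0 W=0
Move 7: B@(1,0) -> caps B=0 W=0
Move 8: W@(0,0) -> caps B=0 W=0
Move 9: B@(3,1) -> caps B=0 W=0
Move 10: W@(3,2) -> caps B=0 W=1
Move 11: B@(0,3) -> caps B=0 W=1

Answer: 0 1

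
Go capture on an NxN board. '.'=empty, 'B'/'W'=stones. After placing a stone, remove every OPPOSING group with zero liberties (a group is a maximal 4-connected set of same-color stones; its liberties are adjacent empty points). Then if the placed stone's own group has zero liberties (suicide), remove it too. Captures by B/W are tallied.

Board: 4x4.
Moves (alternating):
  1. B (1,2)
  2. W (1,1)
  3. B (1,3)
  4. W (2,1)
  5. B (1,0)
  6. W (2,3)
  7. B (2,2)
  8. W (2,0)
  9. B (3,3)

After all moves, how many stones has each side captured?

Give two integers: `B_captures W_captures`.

Answer: 1 0

Derivation:
Move 1: B@(1,2) -> caps B=0 W=0
Move 2: W@(1,1) -> caps B=0 W=0
Move 3: B@(1,3) -> caps B=0 W=0
Move 4: W@(2,1) -> caps B=0 W=0
Move 5: B@(1,0) -> caps B=0 W=0
Move 6: W@(2,3) -> caps B=0 W=0
Move 7: B@(2,2) -> caps B=0 W=0
Move 8: W@(2,0) -> caps B=0 W=0
Move 9: B@(3,3) -> caps B=1 W=0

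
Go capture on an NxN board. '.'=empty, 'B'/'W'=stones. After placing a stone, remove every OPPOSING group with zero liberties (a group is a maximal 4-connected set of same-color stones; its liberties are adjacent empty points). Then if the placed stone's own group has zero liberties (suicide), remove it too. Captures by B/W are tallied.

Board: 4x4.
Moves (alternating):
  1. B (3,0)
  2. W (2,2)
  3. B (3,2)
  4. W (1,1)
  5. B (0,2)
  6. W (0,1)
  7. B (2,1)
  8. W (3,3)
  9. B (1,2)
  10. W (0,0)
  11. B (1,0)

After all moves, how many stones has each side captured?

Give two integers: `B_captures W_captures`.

Answer: 3 0

Derivation:
Move 1: B@(3,0) -> caps B=0 W=0
Move 2: W@(2,2) -> caps B=0 W=0
Move 3: B@(3,2) -> caps B=0 W=0
Move 4: W@(1,1) -> caps B=0 W=0
Move 5: B@(0,2) -> caps B=0 W=0
Move 6: W@(0,1) -> caps B=0 W=0
Move 7: B@(2,1) -> caps B=0 W=0
Move 8: W@(3,3) -> caps B=0 W=0
Move 9: B@(1,2) -> caps B=0 W=0
Move 10: W@(0,0) -> caps B=0 W=0
Move 11: B@(1,0) -> caps B=3 W=0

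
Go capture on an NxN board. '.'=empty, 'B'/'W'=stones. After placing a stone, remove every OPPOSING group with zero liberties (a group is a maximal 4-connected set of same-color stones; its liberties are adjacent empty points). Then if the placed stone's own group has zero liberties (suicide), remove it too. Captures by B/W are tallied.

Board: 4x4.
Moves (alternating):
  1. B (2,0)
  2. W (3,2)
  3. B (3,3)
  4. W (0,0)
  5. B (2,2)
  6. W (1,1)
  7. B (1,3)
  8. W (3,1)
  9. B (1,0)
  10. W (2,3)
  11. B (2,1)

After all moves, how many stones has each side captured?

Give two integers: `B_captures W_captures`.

Answer: 0 1

Derivation:
Move 1: B@(2,0) -> caps B=0 W=0
Move 2: W@(3,2) -> caps B=0 W=0
Move 3: B@(3,3) -> caps B=0 W=0
Move 4: W@(0,0) -> caps B=0 W=0
Move 5: B@(2,2) -> caps B=0 W=0
Move 6: W@(1,1) -> caps B=0 W=0
Move 7: B@(1,3) -> caps B=0 W=0
Move 8: W@(3,1) -> caps B=0 W=0
Move 9: B@(1,0) -> caps B=0 W=0
Move 10: W@(2,3) -> caps B=0 W=1
Move 11: B@(2,1) -> caps B=0 W=1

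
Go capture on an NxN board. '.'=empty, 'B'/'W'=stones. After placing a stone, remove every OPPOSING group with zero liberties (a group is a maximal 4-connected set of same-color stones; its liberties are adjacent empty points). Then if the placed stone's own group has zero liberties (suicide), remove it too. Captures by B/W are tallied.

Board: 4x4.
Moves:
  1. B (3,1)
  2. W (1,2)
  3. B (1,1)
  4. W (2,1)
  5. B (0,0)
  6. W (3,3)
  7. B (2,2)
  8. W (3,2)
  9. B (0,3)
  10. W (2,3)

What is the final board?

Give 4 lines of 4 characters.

Answer: B..B
.BW.
.W.W
.BWW

Derivation:
Move 1: B@(3,1) -> caps B=0 W=0
Move 2: W@(1,2) -> caps B=0 W=0
Move 3: B@(1,1) -> caps B=0 W=0
Move 4: W@(2,1) -> caps B=0 W=0
Move 5: B@(0,0) -> caps B=0 W=0
Move 6: W@(3,3) -> caps B=0 W=0
Move 7: B@(2,2) -> caps B=0 W=0
Move 8: W@(3,2) -> caps B=0 W=0
Move 9: B@(0,3) -> caps B=0 W=0
Move 10: W@(2,3) -> caps B=0 W=1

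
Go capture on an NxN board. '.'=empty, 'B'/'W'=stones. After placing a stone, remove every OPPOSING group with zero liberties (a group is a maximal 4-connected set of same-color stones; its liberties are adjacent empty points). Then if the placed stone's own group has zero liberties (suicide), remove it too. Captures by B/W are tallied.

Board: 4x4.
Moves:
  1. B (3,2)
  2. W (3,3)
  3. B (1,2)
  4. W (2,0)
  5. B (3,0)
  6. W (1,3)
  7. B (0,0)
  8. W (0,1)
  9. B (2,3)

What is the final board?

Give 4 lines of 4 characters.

Answer: BW..
..BW
W..B
B.B.

Derivation:
Move 1: B@(3,2) -> caps B=0 W=0
Move 2: W@(3,3) -> caps B=0 W=0
Move 3: B@(1,2) -> caps B=0 W=0
Move 4: W@(2,0) -> caps B=0 W=0
Move 5: B@(3,0) -> caps B=0 W=0
Move 6: W@(1,3) -> caps B=0 W=0
Move 7: B@(0,0) -> caps B=0 W=0
Move 8: W@(0,1) -> caps B=0 W=0
Move 9: B@(2,3) -> caps B=1 W=0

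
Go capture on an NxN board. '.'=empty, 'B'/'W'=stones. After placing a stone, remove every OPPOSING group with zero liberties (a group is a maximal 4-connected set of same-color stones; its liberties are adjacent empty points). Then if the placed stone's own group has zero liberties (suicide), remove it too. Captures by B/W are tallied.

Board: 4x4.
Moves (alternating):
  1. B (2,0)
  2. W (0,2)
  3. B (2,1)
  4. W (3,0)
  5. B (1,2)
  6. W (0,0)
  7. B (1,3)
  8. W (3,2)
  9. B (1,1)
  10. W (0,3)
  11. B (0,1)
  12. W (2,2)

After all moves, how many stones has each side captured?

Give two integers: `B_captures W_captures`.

Move 1: B@(2,0) -> caps B=0 W=0
Move 2: W@(0,2) -> caps B=0 W=0
Move 3: B@(2,1) -> caps B=0 W=0
Move 4: W@(3,0) -> caps B=0 W=0
Move 5: B@(1,2) -> caps B=0 W=0
Move 6: W@(0,0) -> caps B=0 W=0
Move 7: B@(1,3) -> caps B=0 W=0
Move 8: W@(3,2) -> caps B=0 W=0
Move 9: B@(1,1) -> caps B=0 W=0
Move 10: W@(0,3) -> caps B=0 W=0
Move 11: B@(0,1) -> caps B=2 W=0
Move 12: W@(2,2) -> caps B=2 W=0

Answer: 2 0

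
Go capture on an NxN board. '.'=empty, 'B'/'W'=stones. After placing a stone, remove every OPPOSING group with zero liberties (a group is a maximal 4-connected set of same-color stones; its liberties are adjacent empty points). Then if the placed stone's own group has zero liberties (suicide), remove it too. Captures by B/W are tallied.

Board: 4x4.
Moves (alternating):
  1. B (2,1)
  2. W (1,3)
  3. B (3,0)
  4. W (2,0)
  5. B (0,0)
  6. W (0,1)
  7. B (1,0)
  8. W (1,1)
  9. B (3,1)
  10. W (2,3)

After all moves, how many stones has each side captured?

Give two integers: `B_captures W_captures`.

Answer: 1 0

Derivation:
Move 1: B@(2,1) -> caps B=0 W=0
Move 2: W@(1,3) -> caps B=0 W=0
Move 3: B@(3,0) -> caps B=0 W=0
Move 4: W@(2,0) -> caps B=0 W=0
Move 5: B@(0,0) -> caps B=0 W=0
Move 6: W@(0,1) -> caps B=0 W=0
Move 7: B@(1,0) -> caps B=1 W=0
Move 8: W@(1,1) -> caps B=1 W=0
Move 9: B@(3,1) -> caps B=1 W=0
Move 10: W@(2,3) -> caps B=1 W=0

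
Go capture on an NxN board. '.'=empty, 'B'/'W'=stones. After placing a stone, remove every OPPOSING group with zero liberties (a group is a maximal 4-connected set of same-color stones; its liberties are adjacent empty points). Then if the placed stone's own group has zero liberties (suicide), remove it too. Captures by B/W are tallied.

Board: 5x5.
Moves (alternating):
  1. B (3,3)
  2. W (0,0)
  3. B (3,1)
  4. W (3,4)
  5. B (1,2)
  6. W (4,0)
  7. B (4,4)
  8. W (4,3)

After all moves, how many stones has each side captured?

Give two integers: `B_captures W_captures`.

Move 1: B@(3,3) -> caps B=0 W=0
Move 2: W@(0,0) -> caps B=0 W=0
Move 3: B@(3,1) -> caps B=0 W=0
Move 4: W@(3,4) -> caps B=0 W=0
Move 5: B@(1,2) -> caps B=0 W=0
Move 6: W@(4,0) -> caps B=0 W=0
Move 7: B@(4,4) -> caps B=0 W=0
Move 8: W@(4,3) -> caps B=0 W=1

Answer: 0 1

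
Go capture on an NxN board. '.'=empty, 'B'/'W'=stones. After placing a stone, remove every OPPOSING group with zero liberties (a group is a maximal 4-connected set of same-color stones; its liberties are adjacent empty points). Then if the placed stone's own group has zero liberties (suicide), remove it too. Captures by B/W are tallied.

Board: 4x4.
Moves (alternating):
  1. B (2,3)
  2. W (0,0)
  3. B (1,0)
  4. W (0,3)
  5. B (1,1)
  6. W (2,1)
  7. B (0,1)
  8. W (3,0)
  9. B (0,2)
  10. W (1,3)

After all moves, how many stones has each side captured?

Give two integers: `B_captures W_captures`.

Answer: 1 0

Derivation:
Move 1: B@(2,3) -> caps B=0 W=0
Move 2: W@(0,0) -> caps B=0 W=0
Move 3: B@(1,0) -> caps B=0 W=0
Move 4: W@(0,3) -> caps B=0 W=0
Move 5: B@(1,1) -> caps B=0 W=0
Move 6: W@(2,1) -> caps B=0 W=0
Move 7: B@(0,1) -> caps B=1 W=0
Move 8: W@(3,0) -> caps B=1 W=0
Move 9: B@(0,2) -> caps B=1 W=0
Move 10: W@(1,3) -> caps B=1 W=0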